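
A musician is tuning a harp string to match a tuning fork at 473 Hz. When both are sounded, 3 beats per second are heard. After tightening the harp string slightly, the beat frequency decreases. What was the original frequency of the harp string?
470 Hz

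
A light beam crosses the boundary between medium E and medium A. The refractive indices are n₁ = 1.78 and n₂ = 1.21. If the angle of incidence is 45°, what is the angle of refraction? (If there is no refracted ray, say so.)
sin θ₂ = (n₁/n₂)·sin θ₁ = 1.04 > 1, so there is no refracted ray — the light undergoes total internal reflection.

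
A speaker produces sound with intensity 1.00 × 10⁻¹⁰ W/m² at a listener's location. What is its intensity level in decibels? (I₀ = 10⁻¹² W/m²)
β = 10·log₁₀(I/I₀) = 20 dB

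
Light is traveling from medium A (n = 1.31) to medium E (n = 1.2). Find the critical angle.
θc = arcsin(n₂/n₁) = 66.35°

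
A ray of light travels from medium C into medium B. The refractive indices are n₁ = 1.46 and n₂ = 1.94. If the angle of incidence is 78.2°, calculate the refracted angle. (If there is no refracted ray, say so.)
sin θ₂ = (n₁/n₂)·sin θ₁ = 0.7367 → θ₂ = 47.45°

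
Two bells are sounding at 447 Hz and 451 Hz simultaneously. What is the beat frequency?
4 Hz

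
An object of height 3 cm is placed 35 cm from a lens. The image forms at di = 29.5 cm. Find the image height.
hi = (-di/do) × ho = -2.529 cm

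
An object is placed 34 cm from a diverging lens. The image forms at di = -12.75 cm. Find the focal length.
1/f = 1/do + 1/di → f = -20.4 cm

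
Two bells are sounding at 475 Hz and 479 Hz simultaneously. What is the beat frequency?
4 Hz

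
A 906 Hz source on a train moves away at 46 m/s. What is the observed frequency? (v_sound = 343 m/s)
f_obs = f·v/(v + v_s) = 798.9 Hz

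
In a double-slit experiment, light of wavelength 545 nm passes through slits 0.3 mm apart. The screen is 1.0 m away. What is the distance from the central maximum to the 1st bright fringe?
y = mλL/d = 1.817 mm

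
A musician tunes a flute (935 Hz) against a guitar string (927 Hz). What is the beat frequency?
8 Hz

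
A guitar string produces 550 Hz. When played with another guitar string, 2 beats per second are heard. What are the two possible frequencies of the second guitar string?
f₂ = 550 ± 2 Hz → 552 Hz or 548 Hz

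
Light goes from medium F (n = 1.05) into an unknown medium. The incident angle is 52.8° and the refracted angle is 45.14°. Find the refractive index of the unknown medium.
n₂ = n₁·sin θ₁ / sin θ₂ = 1.18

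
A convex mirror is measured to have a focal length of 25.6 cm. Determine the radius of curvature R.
R = 2|f| = 51.2 cm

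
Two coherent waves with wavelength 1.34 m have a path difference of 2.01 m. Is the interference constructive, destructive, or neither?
destructive — path difference = 1.5λ, an odd multiple of λ/2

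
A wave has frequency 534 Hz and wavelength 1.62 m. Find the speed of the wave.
v = fλ = 865.1 m/s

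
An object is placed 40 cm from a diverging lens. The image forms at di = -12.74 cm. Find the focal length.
1/f = 1/do + 1/di → f = -18.69 cm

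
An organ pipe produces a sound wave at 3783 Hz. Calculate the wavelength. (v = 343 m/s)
λ = v/f = 0.09067 m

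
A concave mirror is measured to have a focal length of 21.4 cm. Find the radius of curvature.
R = 2|f| = 42.8 cm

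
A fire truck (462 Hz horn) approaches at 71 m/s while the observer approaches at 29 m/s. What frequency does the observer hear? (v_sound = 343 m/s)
f_obs = f·(v + v_o)/(v − v_s) = 631.9 Hz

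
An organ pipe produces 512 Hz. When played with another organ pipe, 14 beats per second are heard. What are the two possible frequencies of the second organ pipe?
f₂ = 512 ± 14 Hz → 526 Hz or 498 Hz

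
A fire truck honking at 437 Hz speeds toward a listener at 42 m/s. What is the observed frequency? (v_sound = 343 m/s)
f_obs = f·v/(v − v_s) = 498 Hz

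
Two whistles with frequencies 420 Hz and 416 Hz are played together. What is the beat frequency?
4 Hz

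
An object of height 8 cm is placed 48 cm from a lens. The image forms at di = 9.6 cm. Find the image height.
hi = (-di/do) × ho = -1.6 cm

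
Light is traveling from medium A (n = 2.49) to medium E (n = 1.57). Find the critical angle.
θc = arcsin(n₂/n₁) = 39.09°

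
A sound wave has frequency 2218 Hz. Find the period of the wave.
T = 1/f = 4.509 × 10⁻⁴ s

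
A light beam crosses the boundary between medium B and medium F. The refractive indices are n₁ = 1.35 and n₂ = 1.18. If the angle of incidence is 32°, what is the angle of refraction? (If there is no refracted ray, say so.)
sin θ₂ = (n₁/n₂)·sin θ₁ = 0.6063 → θ₂ = 37.32°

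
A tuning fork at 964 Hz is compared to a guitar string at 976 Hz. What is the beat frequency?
12 Hz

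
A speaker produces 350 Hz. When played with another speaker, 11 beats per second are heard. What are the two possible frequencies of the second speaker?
f₂ = 350 ± 11 Hz → 361 Hz or 339 Hz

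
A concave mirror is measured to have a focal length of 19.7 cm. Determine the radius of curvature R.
R = 2|f| = 39.4 cm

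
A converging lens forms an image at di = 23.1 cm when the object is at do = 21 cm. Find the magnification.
M = −di/do = -1.1 (inverted image)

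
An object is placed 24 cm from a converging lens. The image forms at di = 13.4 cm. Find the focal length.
1/f = 1/do + 1/di → f = 8.599 cm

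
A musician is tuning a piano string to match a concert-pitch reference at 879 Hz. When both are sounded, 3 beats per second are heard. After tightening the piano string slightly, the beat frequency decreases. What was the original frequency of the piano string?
876 Hz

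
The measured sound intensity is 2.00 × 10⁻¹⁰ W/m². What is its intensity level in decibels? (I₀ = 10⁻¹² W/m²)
β = 10·log₁₀(I/I₀) = 23.01 dB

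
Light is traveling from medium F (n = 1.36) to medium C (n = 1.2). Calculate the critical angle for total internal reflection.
θc = arcsin(n₂/n₁) = 61.93°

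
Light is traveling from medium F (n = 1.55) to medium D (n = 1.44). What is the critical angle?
θc = arcsin(n₂/n₁) = 68.28°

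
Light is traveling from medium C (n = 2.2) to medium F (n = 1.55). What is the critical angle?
θc = arcsin(n₂/n₁) = 44.79°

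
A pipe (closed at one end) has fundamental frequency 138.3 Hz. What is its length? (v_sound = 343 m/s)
L = v/(4f₁) = 0.62 m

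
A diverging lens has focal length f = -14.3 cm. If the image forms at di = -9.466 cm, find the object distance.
1/do = 1/f − 1/di → do = 28 cm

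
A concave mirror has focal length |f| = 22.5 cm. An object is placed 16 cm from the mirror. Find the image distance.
f = +22.5 cm (concave); 1/di = 1/f − 1/do → di = -55.38 cm (virtual image, behind mirror)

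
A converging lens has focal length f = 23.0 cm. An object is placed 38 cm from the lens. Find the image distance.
1/di = 1/f − 1/do → di = 58.27 cm (real image)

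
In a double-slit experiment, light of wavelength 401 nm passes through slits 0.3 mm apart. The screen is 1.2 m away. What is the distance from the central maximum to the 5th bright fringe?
y = mλL/d = 8.02 mm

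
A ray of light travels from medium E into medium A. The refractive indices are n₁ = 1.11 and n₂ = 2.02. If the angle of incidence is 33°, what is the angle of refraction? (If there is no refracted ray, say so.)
sin θ₂ = (n₁/n₂)·sin θ₁ = 0.2993 → θ₂ = 17.41°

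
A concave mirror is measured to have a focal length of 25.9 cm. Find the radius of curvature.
R = 2|f| = 51.8 cm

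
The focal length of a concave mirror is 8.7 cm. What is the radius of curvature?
R = 2|f| = 17.4 cm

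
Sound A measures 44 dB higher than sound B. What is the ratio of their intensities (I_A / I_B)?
I_A/I_B = 10^(Δβ/10) = 25120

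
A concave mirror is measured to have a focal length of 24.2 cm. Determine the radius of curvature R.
R = 2|f| = 48.4 cm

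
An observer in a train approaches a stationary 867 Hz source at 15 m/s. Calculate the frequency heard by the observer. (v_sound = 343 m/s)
f_obs = f·(v + v_o)/v = 904.9 Hz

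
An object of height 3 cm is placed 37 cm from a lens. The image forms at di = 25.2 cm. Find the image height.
hi = (-di/do) × ho = -2.043 cm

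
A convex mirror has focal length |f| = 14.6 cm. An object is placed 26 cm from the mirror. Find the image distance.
f = −14.6 cm (convex); 1/di = 1/f − 1/do → di = -9.35 cm (virtual image, behind mirror)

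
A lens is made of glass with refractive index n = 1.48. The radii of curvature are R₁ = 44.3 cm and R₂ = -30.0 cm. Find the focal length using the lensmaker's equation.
1/f = (n − 1)(1/R₁ − 1/R₂) → f = 37.26 cm (converging lens)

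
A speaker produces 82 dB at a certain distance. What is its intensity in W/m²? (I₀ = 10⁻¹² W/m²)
I = I₀·10^(β/10) = 1.58 × 10⁻⁴ W/m²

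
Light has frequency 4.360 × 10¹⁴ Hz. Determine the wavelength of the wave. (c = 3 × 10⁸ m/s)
λ = c/f = 688.1 nm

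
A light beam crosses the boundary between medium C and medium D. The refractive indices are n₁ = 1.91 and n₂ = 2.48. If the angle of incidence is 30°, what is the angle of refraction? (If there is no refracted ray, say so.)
sin θ₂ = (n₁/n₂)·sin θ₁ = 0.3851 → θ₂ = 22.65°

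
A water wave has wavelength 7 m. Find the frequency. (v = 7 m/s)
f = v/λ = 1 Hz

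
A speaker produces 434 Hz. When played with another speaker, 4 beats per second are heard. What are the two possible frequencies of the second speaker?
f₂ = 434 ± 4 Hz → 438 Hz or 430 Hz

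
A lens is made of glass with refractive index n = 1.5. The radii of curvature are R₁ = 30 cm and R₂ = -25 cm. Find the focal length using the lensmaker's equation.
1/f = (n − 1)(1/R₁ − 1/R₂) → f = 27.27 cm (converging lens)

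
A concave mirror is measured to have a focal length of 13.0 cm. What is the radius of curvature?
R = 2|f| = 26 cm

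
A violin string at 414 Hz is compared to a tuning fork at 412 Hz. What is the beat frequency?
2 Hz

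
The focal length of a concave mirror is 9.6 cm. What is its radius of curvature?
R = 2|f| = 19.2 cm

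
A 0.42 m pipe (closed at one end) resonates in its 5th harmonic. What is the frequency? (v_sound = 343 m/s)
fₙ = nv/(4L) = 1021 Hz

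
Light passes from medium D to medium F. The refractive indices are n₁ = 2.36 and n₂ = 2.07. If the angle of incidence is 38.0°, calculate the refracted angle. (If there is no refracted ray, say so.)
sin θ₂ = (n₁/n₂)·sin θ₁ = 0.7019 → θ₂ = 44.58°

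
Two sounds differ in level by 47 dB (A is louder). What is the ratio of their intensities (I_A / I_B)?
I_A/I_B = 10^(Δβ/10) = 50120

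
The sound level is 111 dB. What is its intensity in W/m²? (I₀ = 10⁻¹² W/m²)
I = I₀·10^(β/10) = 1.26 × 10⁻¹ W/m²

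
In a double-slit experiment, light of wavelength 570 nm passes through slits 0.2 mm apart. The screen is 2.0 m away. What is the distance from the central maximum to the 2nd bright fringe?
y = mλL/d = 11.4 mm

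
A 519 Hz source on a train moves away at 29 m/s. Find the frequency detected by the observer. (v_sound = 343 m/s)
f_obs = f·v/(v + v_s) = 478.5 Hz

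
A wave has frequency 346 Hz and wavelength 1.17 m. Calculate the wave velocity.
v = fλ = 404.8 m/s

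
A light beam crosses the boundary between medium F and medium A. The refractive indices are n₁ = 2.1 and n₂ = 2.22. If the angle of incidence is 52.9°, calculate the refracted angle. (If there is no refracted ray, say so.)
sin θ₂ = (n₁/n₂)·sin θ₁ = 0.7545 → θ₂ = 48.98°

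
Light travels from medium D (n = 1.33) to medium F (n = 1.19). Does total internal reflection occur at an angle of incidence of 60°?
θc = arcsin(n₂/n₁) = 63.47°; 60° < θc, so no — the ray refracts.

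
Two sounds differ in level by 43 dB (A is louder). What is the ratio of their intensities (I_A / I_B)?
I_A/I_B = 10^(Δβ/10) = 19950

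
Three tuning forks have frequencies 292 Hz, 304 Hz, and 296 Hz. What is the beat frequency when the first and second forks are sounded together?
12 Hz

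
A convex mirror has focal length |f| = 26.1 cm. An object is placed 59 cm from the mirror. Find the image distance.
f = −26.1 cm (convex); 1/di = 1/f − 1/do → di = -18.1 cm (virtual image, behind mirror)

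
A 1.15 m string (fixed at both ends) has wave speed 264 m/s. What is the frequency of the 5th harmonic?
fₙ = nv/(2L) = 573.9 Hz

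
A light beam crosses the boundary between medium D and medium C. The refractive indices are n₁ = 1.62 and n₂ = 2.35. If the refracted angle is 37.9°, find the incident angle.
sin θ₁ = (n₂/n₁)·sin θ₂ → θ₁ = 63.01°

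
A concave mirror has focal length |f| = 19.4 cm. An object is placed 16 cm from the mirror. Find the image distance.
f = +19.4 cm (concave); 1/di = 1/f − 1/do → di = -91.29 cm (virtual image, behind mirror)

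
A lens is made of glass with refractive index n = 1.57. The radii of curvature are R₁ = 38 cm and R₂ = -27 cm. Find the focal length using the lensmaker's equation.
1/f = (n − 1)(1/R₁ − 1/R₂) → f = 27.69 cm (converging lens)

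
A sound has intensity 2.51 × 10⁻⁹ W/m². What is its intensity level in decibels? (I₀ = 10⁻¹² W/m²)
β = 10·log₁₀(I/I₀) = 34 dB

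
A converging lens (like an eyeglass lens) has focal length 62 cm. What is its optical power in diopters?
P = 1/f = 1.613 D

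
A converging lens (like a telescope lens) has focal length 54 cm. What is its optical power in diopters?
P = 1/f = 1.852 D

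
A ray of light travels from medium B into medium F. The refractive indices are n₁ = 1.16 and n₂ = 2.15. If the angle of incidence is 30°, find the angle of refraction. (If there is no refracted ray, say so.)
sin θ₂ = (n₁/n₂)·sin θ₁ = 0.2698 → θ₂ = 15.65°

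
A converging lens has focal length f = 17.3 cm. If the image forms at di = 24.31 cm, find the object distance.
1/do = 1/f − 1/di → do = 59.99 cm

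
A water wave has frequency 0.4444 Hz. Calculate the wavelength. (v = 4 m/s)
λ = v/f = 9.001 m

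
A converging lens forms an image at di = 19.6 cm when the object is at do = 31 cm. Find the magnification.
M = −di/do = -0.6323 (inverted image)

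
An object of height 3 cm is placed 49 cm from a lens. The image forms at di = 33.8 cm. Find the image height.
hi = (-di/do) × ho = -2.069 cm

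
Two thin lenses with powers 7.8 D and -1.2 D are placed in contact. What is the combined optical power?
P_total = P₁ + P₂ = 6.6 D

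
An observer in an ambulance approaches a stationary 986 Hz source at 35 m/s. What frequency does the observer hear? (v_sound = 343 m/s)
f_obs = f·(v + v_o)/v = 1087 Hz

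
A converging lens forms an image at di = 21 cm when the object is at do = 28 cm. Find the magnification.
M = −di/do = -0.75 (inverted image)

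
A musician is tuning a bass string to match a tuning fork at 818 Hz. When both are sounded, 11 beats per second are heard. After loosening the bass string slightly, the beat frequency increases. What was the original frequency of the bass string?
807 Hz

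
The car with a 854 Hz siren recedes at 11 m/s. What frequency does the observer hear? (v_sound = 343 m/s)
f_obs = f·v/(v + v_s) = 827.5 Hz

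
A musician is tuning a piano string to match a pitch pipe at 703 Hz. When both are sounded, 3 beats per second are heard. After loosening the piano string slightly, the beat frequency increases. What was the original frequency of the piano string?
700 Hz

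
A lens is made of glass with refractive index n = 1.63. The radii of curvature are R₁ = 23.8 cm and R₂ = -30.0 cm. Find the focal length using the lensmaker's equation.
1/f = (n − 1)(1/R₁ − 1/R₂) → f = 21.07 cm (converging lens)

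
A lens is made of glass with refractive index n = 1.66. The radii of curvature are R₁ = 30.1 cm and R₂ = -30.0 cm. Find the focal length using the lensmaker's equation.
1/f = (n − 1)(1/R₁ − 1/R₂) → f = 22.77 cm (converging lens)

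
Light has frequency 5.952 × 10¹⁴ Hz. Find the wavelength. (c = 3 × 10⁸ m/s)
λ = c/f = 504 nm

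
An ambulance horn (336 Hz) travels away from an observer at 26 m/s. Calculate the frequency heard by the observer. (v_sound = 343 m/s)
f_obs = f·v/(v + v_s) = 312.3 Hz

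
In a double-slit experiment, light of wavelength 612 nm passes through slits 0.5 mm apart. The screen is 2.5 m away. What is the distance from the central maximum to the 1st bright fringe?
y = mλL/d = 3.06 mm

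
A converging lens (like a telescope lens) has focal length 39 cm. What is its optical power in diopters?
P = 1/f = 2.564 D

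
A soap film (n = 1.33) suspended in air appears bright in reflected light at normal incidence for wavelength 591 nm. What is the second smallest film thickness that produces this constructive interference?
2nt = (m − ½)λ with m = 2 → t = (m − ½)λ/(2n) = 333.3 nm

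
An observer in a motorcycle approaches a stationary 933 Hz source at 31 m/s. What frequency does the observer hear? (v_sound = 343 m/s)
f_obs = f·(v + v_o)/v = 1017 Hz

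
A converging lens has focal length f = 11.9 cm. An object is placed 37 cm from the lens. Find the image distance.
1/di = 1/f − 1/do → di = 17.54 cm (real image)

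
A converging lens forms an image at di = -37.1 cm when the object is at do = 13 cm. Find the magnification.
M = −di/do = 2.854 (upright image)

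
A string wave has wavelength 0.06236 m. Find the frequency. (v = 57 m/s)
f = v/λ = 914 Hz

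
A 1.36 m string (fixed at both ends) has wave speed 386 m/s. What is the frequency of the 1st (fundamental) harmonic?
fₙ = nv/(2L) = 141.9 Hz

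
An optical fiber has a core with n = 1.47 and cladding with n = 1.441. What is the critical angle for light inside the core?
θc = arcsin(n_cladding/n_core) = 78.6°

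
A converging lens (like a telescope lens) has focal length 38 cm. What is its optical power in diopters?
P = 1/f = 2.632 D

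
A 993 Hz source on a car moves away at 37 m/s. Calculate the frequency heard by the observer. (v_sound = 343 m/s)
f_obs = f·v/(v + v_s) = 896.3 Hz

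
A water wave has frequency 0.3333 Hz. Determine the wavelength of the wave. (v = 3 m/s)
λ = v/f = 9.001 m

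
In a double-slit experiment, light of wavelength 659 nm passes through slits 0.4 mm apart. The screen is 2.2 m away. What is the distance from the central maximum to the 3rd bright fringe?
y = mλL/d = 10.87 mm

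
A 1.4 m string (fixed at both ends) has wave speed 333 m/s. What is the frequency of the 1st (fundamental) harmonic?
fₙ = nv/(2L) = 118.9 Hz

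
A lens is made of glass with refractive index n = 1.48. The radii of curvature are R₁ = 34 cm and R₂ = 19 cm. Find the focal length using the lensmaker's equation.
1/f = (n − 1)(1/R₁ − 1/R₂) → f = -89.72 cm (diverging lens)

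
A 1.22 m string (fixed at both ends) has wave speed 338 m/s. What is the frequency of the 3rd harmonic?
fₙ = nv/(2L) = 415.6 Hz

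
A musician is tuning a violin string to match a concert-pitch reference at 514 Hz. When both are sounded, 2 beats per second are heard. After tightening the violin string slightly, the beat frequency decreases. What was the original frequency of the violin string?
512 Hz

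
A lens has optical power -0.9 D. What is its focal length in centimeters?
f = 1/P = -111.1 cm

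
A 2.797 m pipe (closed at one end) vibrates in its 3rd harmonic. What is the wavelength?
λₙ = 4L/n = 3.729 m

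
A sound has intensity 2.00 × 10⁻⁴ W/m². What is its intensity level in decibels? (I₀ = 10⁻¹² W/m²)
β = 10·log₁₀(I/I₀) = 83.01 dB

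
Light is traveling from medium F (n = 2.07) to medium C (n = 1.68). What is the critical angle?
θc = arcsin(n₂/n₁) = 54.25°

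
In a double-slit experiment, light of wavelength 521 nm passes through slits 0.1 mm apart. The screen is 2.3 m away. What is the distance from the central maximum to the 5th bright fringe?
y = mλL/d = 59.92 mm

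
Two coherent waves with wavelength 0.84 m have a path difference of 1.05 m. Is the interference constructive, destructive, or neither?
neither (partial) — path difference = 1.25λ, neither a whole number of wavelengths nor an odd multiple of λ/2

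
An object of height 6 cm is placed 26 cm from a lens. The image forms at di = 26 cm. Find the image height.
hi = (-di/do) × ho = -6 cm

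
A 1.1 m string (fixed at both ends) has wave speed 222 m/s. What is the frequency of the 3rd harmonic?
fₙ = nv/(2L) = 302.7 Hz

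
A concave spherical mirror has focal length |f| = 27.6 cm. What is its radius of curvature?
R = 2|f| = 55.2 cm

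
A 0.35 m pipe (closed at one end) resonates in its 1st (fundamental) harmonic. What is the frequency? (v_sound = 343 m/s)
fₙ = nv/(4L) = 245 Hz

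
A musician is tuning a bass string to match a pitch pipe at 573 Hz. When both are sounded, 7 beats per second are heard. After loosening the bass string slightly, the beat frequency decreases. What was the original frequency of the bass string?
580 Hz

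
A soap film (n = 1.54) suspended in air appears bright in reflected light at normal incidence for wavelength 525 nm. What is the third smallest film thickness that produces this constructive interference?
2nt = (m − ½)λ with m = 3 → t = (m − ½)λ/(2n) = 426.1 nm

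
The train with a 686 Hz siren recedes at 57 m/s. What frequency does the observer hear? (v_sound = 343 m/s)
f_obs = f·v/(v + v_s) = 588.2 Hz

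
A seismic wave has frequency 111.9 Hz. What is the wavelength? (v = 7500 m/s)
λ = v/f = 67.02 m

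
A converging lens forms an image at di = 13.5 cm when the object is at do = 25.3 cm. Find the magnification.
M = −di/do = -0.5336 (inverted image)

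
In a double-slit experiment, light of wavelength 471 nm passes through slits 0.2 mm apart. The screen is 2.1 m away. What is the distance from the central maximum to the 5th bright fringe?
y = mλL/d = 24.73 mm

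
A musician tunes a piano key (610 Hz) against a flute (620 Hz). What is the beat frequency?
10 Hz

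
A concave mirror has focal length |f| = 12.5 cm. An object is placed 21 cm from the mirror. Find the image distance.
f = +12.5 cm (concave); 1/di = 1/f − 1/do → di = 30.88 cm (real image, in front of mirror)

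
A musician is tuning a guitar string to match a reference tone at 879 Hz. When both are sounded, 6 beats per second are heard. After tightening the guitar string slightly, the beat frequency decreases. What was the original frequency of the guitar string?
873 Hz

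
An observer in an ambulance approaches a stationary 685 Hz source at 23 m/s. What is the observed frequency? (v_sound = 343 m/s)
f_obs = f·(v + v_o)/v = 730.9 Hz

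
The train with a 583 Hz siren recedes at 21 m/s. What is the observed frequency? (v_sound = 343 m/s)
f_obs = f·v/(v + v_s) = 549.4 Hz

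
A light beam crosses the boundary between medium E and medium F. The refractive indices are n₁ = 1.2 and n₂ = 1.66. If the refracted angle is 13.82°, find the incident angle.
sin θ₁ = (n₂/n₁)·sin θ₂ → θ₁ = 19.3°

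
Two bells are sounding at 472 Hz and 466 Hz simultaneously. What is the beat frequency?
6 Hz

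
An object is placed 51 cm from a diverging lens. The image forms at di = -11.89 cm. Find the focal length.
1/f = 1/do + 1/di → f = -15.5 cm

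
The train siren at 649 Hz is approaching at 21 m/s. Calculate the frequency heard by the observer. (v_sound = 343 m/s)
f_obs = f·v/(v − v_s) = 691.3 Hz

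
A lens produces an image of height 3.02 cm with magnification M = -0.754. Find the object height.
ho = |hi|/|M| = 4.005 cm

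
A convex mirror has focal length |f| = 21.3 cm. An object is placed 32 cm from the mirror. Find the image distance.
f = −21.3 cm (convex); 1/di = 1/f − 1/do → di = -12.79 cm (virtual image, behind mirror)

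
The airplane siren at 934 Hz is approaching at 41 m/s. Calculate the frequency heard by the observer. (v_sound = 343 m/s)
f_obs = f·v/(v − v_s) = 1061 Hz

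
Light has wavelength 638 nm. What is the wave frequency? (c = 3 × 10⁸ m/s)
f = c/λ = 4.702 × 10¹⁴ Hz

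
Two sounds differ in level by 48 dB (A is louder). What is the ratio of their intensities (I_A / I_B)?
I_A/I_B = 10^(Δβ/10) = 63100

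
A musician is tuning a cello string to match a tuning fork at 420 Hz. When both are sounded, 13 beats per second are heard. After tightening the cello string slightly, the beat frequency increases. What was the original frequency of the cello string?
433 Hz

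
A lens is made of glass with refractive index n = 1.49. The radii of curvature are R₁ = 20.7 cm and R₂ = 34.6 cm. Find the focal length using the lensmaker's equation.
1/f = (n − 1)(1/R₁ − 1/R₂) → f = 105.2 cm (converging lens)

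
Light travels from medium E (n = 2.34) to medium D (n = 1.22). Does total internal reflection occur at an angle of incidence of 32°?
θc = arcsin(n₂/n₁) = 31.42°; 32° > θc, so yes — total internal reflection.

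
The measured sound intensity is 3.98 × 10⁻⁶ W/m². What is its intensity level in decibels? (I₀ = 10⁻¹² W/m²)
β = 10·log₁₀(I/I₀) = 66 dB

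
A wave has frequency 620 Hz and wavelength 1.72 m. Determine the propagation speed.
v = fλ = 1066 m/s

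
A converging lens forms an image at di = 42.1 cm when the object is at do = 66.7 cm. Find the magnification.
M = −di/do = -0.6312 (inverted image)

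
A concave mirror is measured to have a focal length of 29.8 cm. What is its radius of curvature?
R = 2|f| = 59.6 cm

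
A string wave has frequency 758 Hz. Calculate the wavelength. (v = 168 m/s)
λ = v/f = 0.2216 m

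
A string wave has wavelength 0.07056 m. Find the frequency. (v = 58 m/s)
f = v/λ = 822 Hz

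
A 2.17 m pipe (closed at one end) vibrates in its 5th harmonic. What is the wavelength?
λₙ = 4L/n = 1.736 m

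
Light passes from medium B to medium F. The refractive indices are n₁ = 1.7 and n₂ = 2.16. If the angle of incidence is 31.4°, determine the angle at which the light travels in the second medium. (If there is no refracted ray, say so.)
sin θ₂ = (n₁/n₂)·sin θ₁ = 0.4101 → θ₂ = 24.21°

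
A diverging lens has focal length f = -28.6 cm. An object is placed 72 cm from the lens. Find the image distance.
1/di = 1/f − 1/do → di = -20.47 cm (virtual image)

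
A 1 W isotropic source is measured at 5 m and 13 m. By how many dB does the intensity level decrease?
Δβ = 20·log₁₀(r₂/r₁) = 8.299 dB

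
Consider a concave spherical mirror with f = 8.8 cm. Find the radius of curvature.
R = 2|f| = 17.6 cm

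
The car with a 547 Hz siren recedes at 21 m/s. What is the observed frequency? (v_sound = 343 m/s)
f_obs = f·v/(v + v_s) = 515.4 Hz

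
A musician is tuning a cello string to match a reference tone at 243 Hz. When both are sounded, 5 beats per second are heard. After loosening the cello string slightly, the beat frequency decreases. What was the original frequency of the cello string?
248 Hz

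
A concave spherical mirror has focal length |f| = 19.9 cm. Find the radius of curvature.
R = 2|f| = 39.8 cm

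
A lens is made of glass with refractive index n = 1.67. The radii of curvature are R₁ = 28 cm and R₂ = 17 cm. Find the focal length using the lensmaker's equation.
1/f = (n − 1)(1/R₁ − 1/R₂) → f = -64.59 cm (diverging lens)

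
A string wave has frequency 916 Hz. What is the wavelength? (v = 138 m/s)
λ = v/f = 0.1507 m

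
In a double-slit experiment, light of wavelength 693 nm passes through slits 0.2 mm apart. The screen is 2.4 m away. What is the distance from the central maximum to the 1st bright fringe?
y = mλL/d = 8.316 mm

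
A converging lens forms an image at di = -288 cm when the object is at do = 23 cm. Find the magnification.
M = −di/do = 12.52 (upright image)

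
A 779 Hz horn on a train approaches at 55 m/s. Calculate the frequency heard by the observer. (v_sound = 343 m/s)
f_obs = f·v/(v − v_s) = 927.8 Hz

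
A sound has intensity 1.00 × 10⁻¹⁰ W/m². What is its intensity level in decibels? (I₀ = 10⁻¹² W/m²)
β = 10·log₁₀(I/I₀) = 20 dB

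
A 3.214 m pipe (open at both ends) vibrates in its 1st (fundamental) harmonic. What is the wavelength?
λₙ = 2L/n = 6.428 m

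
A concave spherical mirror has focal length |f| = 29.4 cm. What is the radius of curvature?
R = 2|f| = 58.8 cm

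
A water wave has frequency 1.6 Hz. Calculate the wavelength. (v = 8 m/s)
λ = v/f = 5 m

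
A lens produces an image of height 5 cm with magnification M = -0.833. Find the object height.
ho = |hi|/|M| = 6.002 cm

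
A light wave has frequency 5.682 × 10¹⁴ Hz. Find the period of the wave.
T = 1/f = 1.760 × 10⁻¹⁵ s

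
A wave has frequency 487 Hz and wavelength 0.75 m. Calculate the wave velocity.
v = fλ = 365.2 m/s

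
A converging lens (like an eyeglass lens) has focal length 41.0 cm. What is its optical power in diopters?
P = 1/f = 2.439 D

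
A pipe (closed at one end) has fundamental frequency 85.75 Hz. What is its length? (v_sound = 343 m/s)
L = v/(4f₁) = 1 m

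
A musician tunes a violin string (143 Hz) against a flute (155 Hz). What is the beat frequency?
12 Hz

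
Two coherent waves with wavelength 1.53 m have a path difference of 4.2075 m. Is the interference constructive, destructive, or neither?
neither (partial) — path difference = 2.75λ, neither a whole number of wavelengths nor an odd multiple of λ/2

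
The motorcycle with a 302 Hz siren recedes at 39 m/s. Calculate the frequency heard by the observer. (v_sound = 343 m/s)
f_obs = f·v/(v + v_s) = 271.2 Hz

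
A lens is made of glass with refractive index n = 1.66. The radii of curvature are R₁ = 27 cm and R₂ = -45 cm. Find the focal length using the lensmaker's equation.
1/f = (n − 1)(1/R₁ − 1/R₂) → f = 25.57 cm (converging lens)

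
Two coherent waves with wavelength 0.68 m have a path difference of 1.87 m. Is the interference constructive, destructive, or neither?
neither (partial) — path difference = 2.75λ, neither a whole number of wavelengths nor an odd multiple of λ/2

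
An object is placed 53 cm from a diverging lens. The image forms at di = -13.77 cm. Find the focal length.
1/f = 1/do + 1/di → f = -18.6 cm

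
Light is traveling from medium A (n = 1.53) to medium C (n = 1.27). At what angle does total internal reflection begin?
θc = arcsin(n₂/n₁) = 56.11°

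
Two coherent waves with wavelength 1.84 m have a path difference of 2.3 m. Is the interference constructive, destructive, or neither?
neither (partial) — path difference = 1.25λ, neither a whole number of wavelengths nor an odd multiple of λ/2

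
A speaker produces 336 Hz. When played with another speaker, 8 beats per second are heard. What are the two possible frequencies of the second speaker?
f₂ = 336 ± 8 Hz → 344 Hz or 328 Hz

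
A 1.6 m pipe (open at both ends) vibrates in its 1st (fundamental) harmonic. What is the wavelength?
λₙ = 2L/n = 3.2 m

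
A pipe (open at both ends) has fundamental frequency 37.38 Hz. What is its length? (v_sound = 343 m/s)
L = v/(2f₁) = 4.588 m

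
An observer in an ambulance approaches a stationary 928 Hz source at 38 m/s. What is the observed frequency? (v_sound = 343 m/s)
f_obs = f·(v + v_o)/v = 1031 Hz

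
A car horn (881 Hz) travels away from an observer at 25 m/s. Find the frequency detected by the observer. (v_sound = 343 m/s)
f_obs = f·v/(v + v_s) = 821.1 Hz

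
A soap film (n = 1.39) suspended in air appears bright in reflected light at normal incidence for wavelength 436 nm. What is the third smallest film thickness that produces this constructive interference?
2nt = (m − ½)λ with m = 3 → t = (m − ½)λ/(2n) = 392.1 nm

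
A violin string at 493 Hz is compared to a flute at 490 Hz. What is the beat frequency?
3 Hz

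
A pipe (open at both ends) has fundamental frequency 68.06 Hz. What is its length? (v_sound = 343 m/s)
L = v/(2f₁) = 2.52 m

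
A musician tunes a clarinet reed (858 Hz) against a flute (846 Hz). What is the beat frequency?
12 Hz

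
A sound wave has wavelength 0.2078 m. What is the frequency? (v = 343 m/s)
f = v/λ = 1651 Hz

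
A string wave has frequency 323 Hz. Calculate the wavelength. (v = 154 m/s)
λ = v/f = 0.4768 m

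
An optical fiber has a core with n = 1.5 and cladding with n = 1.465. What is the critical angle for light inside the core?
θc = arcsin(n_cladding/n_core) = 77.6°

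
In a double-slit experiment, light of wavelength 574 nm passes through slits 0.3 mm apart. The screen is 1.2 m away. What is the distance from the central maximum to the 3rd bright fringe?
y = mλL/d = 6.888 mm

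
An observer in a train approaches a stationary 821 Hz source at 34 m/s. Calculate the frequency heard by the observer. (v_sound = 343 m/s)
f_obs = f·(v + v_o)/v = 902.4 Hz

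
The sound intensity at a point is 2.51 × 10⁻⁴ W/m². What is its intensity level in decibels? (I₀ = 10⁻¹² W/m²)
β = 10·log₁₀(I/I₀) = 84 dB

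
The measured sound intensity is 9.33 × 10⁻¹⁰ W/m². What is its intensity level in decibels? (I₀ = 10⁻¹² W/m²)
β = 10·log₁₀(I/I₀) = 29.7 dB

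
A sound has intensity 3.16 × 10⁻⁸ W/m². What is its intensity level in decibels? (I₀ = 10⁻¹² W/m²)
β = 10·log₁₀(I/I₀) = 45 dB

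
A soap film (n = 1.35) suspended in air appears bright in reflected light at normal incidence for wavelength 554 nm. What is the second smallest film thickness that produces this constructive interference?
2nt = (m − ½)λ with m = 2 → t = (m − ½)λ/(2n) = 307.8 nm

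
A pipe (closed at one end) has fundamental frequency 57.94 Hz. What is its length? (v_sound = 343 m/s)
L = v/(4f₁) = 1.48 m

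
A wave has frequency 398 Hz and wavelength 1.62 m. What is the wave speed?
v = fλ = 644.8 m/s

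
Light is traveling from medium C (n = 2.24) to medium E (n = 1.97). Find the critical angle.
θc = arcsin(n₂/n₁) = 61.58°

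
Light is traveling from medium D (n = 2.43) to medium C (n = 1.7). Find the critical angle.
θc = arcsin(n₂/n₁) = 44.39°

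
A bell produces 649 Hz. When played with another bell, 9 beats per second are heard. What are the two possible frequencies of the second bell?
f₂ = 649 ± 9 Hz → 658 Hz or 640 Hz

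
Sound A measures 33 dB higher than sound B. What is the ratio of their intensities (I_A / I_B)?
I_A/I_B = 10^(Δβ/10) = 1995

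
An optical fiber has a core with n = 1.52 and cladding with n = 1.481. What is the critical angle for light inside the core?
θc = arcsin(n_cladding/n_core) = 76.99°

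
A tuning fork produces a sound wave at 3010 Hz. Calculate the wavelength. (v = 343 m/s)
λ = v/f = 0.114 m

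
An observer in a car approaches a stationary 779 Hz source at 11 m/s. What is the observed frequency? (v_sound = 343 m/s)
f_obs = f·(v + v_o)/v = 804 Hz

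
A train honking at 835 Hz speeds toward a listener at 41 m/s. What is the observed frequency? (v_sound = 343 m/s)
f_obs = f·v/(v − v_s) = 948.4 Hz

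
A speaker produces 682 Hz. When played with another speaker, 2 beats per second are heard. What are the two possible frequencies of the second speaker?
f₂ = 682 ± 2 Hz → 684 Hz or 680 Hz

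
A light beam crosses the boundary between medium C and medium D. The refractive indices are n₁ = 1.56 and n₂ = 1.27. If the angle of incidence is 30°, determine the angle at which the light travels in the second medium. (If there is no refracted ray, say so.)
sin θ₂ = (n₁/n₂)·sin θ₁ = 0.6142 → θ₂ = 37.89°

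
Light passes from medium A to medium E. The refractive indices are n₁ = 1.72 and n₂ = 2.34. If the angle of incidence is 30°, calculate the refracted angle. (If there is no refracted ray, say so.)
sin θ₂ = (n₁/n₂)·sin θ₁ = 0.3675 → θ₂ = 21.56°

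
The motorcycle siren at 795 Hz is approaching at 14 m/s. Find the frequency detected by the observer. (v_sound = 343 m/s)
f_obs = f·v/(v − v_s) = 828.8 Hz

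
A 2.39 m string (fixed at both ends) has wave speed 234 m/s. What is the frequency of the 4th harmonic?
fₙ = nv/(2L) = 195.8 Hz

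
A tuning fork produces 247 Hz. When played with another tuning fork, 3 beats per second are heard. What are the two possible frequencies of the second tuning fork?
f₂ = 247 ± 3 Hz → 250 Hz or 244 Hz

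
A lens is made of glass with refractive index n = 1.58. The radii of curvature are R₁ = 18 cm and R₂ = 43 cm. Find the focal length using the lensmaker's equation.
1/f = (n − 1)(1/R₁ − 1/R₂) → f = 53.38 cm (converging lens)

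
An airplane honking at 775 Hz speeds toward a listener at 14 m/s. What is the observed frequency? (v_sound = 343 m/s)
f_obs = f·v/(v − v_s) = 808 Hz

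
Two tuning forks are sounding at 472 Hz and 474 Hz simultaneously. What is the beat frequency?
2 Hz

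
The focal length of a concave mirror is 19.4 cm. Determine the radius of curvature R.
R = 2|f| = 38.8 cm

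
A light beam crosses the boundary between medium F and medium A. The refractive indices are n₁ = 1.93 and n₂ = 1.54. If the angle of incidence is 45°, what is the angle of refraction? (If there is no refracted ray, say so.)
sin θ₂ = (n₁/n₂)·sin θ₁ = 0.8862 → θ₂ = 62.4°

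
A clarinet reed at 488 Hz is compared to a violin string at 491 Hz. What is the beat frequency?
3 Hz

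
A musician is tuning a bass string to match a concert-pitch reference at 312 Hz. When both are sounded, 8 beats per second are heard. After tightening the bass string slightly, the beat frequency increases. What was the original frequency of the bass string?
320 Hz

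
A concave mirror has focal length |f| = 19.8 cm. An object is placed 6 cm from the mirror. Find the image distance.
f = +19.8 cm (concave); 1/di = 1/f − 1/do → di = -8.609 cm (virtual image, behind mirror)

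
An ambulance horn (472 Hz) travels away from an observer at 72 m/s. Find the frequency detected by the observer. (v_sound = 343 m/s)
f_obs = f·v/(v + v_s) = 390.1 Hz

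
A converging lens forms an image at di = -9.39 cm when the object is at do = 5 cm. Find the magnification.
M = −di/do = 1.878 (upright image)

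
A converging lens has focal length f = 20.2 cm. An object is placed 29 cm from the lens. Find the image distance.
1/di = 1/f − 1/do → di = 66.57 cm (real image)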